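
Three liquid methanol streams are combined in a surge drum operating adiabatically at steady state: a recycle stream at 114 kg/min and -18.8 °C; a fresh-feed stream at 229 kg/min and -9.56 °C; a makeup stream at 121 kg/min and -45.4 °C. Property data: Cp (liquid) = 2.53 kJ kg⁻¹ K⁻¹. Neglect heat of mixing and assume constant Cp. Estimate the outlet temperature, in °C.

Adiabatic, steady state ⇒ Σ ṁᵢCp,ᵢ(T_out − Tᵢ) = 0
Σ ṁᵢCp,ᵢTᵢ = 114×2.53×-18.8 + 229×2.53×-9.56 + 121×2.53×-45.4 = -24859
Σ ṁᵢCp,ᵢ = 114×2.53 + 229×2.53 + 121×2.53 = 1173.9
T_out = -24859 / 1173.9 = -21.176 °C

T_out = -21.2 °C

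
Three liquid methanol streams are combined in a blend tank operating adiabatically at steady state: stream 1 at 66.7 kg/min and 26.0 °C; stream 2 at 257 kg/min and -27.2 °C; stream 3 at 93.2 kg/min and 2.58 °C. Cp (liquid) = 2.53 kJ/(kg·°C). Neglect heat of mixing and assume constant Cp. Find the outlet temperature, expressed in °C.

Adiabatic, steady state ⇒ Σ ṁᵢCp,ᵢ(T_out − Tᵢ) = 0
T_out = Σ ṁᵢCp,ᵢTᵢ / Σ ṁᵢCp,ᵢ
      = -12690 / 1054.8 = -12.031 °C

T_out = -12.0 °C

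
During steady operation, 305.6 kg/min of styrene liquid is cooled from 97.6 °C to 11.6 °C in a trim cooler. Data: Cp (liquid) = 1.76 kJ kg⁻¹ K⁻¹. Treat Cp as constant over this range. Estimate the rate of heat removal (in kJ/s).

Q = ṁ·Cp·ΔT = 305.6 × 1.76 × (11.6 − 97.6) = -46256 kJ/min
Converting: 46256 / 60 s = 770.93 kW

Q_c = 771 kJ/s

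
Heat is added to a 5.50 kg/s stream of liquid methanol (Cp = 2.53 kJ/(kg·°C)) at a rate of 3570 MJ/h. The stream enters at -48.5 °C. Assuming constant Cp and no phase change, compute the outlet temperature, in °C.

Q = 3570 MJ/h = 991.67 kJ/s
ΔT = Q/(ṁ·Cp) = 991.67/(5.50×2.53) = 71.266 K
T_out = -48.5 + 71.266 = 22.766 °C

T_out = 22.8 °C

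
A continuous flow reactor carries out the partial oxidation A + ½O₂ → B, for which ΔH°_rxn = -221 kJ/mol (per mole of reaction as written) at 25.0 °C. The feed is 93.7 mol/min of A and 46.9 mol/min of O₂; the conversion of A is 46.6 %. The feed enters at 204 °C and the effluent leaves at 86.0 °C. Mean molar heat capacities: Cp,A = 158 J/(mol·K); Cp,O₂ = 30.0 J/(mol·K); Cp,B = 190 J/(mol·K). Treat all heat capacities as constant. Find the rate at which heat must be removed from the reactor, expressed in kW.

Q_out = 192 kW

Extent of reaction ξ = 0.466 × 93.7 = 43.664 mol/min
Reaction term: ξ·ΔH°_rxn = 43.664 × -221 = -9649.8 kJ/min
Sensible, feed 204→25 °C: -2901.9 kJ/min
Outlet flows (mol/min): A 50.036, O₂ 25.068, B 43.664
Sensible, products 25→86.0 °C: 1034.2 kJ/min
Q = ΔH = -11517 kJ/min = -191.96 kW
Heat removed = 191.96 kW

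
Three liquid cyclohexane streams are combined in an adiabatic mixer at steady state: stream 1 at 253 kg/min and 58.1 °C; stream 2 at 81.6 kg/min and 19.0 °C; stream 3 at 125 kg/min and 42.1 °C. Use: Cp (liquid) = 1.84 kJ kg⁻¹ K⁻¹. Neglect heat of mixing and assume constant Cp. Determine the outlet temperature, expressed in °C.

T_out = 46.8 °C

Energy balance with Q = 0: Σ ṁᵢCp,ᵢ(T_out − Tᵢ) = 0
Σ ṁᵢCp,ᵢTᵢ = 253×1.84×58.1 + 81.6×1.84×19.0 + 125×1.84×42.1 = 39582
Σ ṁᵢCp,ᵢ = 253×1.84 + 81.6×1.84 + 125×1.84 = 845.66
T_out = 39582 / 845.66 = 46.806 °C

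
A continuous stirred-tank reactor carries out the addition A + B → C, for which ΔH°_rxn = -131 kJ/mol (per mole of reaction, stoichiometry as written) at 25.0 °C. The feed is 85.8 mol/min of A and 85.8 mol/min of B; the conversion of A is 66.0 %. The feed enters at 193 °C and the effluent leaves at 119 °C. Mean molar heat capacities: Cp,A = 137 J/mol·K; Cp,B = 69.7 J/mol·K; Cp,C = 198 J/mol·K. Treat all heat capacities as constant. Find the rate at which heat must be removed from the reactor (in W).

Extent of reaction ξ = 0.660 × 85.8 = 56.628 mol/min
Reaction term: ξ·ΔH°_rxn = 56.628 × -131 = -7418.3 kJ/min
Sensible, feed 193→25 °C: -2979.5 kJ/min
Outlet flows (mol/min): A 29.172, B 29.172, C 56.628
Sensible, products 25→119 °C: 1620.8 kJ/min
Q = ΔH = -8777 kJ/min = -146.28 kW
Heat removed = 146280 W

Q_out = 146000 W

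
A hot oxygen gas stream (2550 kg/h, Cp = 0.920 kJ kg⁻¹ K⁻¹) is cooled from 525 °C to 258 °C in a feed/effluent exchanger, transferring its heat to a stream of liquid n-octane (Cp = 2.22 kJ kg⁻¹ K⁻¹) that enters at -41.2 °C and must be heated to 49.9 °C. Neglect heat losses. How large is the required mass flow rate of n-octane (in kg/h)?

ṁ_c = 3100 kg/h

Heat released by hot stream: Q = 2550 × 0.920 × (525 − 258) = 626380 kJ/h
Energy balance on cold side (adiabatic exchanger): Q = ṁ_c·Cp_c·(T_c,out − T_c,in)
ṁ_c = 626380 / [2.22 × (49.9 − -41.2)] = 3097.2 kg/h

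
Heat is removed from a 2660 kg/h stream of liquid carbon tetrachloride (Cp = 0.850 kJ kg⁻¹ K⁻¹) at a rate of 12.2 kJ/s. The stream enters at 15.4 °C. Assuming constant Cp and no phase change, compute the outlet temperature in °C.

Q = 12.2 kJ/s = 43920 kJ/h
ΔT = Q/(ṁ·Cp) = 43920/(2660×0.850) = 19.425 K
T_out = 15.4 − 19.425 = -4.025 °C

T_out = -4.03 °C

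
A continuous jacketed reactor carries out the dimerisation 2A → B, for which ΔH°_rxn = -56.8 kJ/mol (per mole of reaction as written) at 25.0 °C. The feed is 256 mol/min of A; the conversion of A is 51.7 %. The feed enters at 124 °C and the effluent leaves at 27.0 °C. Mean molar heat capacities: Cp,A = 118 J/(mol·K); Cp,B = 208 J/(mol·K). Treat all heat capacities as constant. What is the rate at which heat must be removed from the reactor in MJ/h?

Extent of reaction ξ = 0.517 × 256 / 2 = 66.176 mol/min
Reaction term: ξ·ΔH°_rxn = 66.176 × -56.8 = -3758.8 kJ/min
Sensible, feed 124→25 °C: -2990.6 kJ/min
Outlet flows (mol/min): A 123.65, B 66.176
Sensible, products 25→27.0 °C: 56.71 kJ/min
Q = ΔH = -6692.7 kJ/min = -111.54 kW
Heat removed = 401.56 MJ/h

Q_out = 402 MJ/h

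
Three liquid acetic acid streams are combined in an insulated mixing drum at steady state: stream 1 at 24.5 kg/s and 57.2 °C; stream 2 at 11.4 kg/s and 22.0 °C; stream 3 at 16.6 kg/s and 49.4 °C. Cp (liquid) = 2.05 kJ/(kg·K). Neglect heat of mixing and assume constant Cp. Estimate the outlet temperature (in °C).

Energy balance with Q = 0: Σ ṁᵢCp,ᵢ(T_out − Tᵢ) = 0
Σ ṁᵢCp,ᵢTᵢ = 24.5×2.05×57.2 + 11.4×2.05×22.0 + 16.6×2.05×49.4 = 5068.1
Σ ṁᵢCp,ᵢ = 24.5×2.05 + 11.4×2.05 + 16.6×2.05 = 107.62
T_out = 5068.1 / 107.62 = 47.09 °C

T_out = 47.1 °C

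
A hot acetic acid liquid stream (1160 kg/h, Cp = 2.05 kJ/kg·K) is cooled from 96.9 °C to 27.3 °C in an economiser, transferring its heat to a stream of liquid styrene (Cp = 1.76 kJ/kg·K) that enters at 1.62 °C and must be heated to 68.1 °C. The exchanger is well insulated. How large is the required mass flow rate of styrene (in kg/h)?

ṁ_c = 1410 kg/h

Heat released by hot stream: Q = 1160 × 2.05 × (96.9 − 27.3) = 165510 kJ/h
Energy balance on cold side (adiabatic exchanger): Q = ṁ_c·Cp_c·(T_c,out − T_c,in)
ṁ_c = 165510 / [1.76 × (68.1 − 1.62)] = 1414.5 kg/h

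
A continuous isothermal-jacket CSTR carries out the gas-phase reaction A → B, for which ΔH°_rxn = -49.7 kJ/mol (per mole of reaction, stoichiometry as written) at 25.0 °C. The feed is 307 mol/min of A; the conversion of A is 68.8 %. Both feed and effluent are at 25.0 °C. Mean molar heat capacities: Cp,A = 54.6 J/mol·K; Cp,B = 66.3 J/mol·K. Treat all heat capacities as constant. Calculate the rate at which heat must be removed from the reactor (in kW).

Q_out = 175 kW

Extent of reaction ξ = 0.688 × 307 = 211.22 mol/min
Reaction term: ξ·ΔH°_rxn = 211.22 × -49.7 = -10497 kJ/min
Q = ΔH = -10497 kJ/min = -174.96 kW
Heat removed = 174.96 kW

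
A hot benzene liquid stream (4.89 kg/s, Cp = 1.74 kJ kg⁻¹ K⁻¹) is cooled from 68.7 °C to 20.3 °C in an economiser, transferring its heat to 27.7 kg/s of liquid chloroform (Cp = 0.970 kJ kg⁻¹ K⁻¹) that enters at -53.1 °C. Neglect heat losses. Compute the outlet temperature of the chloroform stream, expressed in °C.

T_c,out = -37.8 °C

Heat released by hot stream: Q = 4.89 × 1.74 × (68.7 − 20.3) = 411.82 kJ/s
Energy balance on cold side (adiabatic exchanger): Q = ṁ_c·Cp_c·(T_c,out − T_c,in)
T_c,out = -53.1 + 411.82/(27.7 × 0.970) = -37.773 °C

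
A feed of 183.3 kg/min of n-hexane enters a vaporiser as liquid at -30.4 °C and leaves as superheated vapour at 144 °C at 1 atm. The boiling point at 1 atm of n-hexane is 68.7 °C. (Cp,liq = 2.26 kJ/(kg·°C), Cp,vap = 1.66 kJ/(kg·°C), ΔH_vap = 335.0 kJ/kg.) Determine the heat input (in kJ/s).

liquid -30.4→68.7 °C: 223.97 kJ/kg
vaporisation at 68.7 °C: 335 kJ/kg
vapour 68.7→144 °C: 125 kJ/kg
Δh = 223.97 + 335 + 125 = 683.96 kJ/kg
Q = ṁ·Δh = 183.3 kg/min × 683.96 kJ/kg = 125370 kJ/min
|Q| = 2089.5 kW

Q = 2090 kJ/s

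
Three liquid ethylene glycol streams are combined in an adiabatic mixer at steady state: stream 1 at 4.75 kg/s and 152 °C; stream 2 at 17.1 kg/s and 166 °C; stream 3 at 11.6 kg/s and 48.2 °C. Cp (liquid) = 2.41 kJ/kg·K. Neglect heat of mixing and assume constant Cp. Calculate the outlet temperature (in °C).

Adiabatic, steady state ⇒ Σ ṁᵢCp,ᵢ(T_out − Tᵢ) = 0
Σ ṁᵢCp,ᵢTᵢ = 4.75×2.41×152 + 17.1×2.41×166 + 11.6×2.41×48.2 = 9928.5
Σ ṁᵢCp,ᵢ = 4.75×2.41 + 17.1×2.41 + 11.6×2.41 = 80.615
T_out = 9928.5 / 80.615 = 123.16 °C

T_out = 123 °C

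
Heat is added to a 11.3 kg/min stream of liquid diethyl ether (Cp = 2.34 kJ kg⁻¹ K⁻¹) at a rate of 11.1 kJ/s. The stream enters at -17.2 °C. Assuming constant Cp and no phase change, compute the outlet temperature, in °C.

Q = 11.1 kJ/s = 666 kJ/min
ΔT = Q/(ṁ·Cp) = 666/(11.3×2.34) = 25.187 K
T_out = -17.2 + 25.187 = 7.9872 °C

T_out = 7.99 °C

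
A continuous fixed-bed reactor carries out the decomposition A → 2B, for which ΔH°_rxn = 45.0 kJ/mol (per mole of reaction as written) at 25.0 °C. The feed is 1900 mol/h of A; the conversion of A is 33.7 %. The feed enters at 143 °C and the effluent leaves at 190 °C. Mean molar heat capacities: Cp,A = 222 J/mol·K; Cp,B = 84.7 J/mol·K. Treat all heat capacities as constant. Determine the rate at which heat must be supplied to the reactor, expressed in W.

Q_in = 12000 W

Extent of reaction ξ = 0.337 × 1900 = 640.3 mol/h
Reaction term: ξ·ΔH°_rxn = 640.3 × 45.0 = 28814 kJ/h
Sensible, feed 143→25 °C: -49772 kJ/h
Outlet flows (mol/h): A 1259.7, B 1280.6
Sensible, products 25→190 °C: 64040 kJ/h
Q = ΔH = 43081 kJ/h = 11.967 kW
Heat supplied = 11967 W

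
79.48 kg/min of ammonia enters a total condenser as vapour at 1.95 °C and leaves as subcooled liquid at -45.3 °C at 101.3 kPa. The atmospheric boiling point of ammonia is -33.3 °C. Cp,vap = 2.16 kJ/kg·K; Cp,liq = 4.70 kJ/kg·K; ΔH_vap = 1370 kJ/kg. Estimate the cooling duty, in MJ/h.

vapour 1.95→-33.3 °C: -76.14 kJ/kg
condensation at -33.3 °C: -1370 kJ/kg
liquid -33.3→-45.3 °C: -56.4 kJ/kg
Δh = -76.14 + -1370 + -56.4 = -1502.5 kJ/kg
Q = ṁ·Δh = 79.48 kg/min × -1502.5 kJ/kg = -119420 kJ/min
|Q| = 1990.4 kW = 7165.3 MJ/h

Q_c = 7170 MJ/h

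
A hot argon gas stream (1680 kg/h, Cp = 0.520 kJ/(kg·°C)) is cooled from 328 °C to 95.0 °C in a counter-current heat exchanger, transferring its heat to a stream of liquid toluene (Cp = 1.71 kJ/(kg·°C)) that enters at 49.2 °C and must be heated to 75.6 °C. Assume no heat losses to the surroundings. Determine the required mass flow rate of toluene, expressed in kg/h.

Heat released by hot stream: Q = 1680 × 0.520 × (328 − 95.0) = 203550 kJ/h
Energy balance on cold side (adiabatic exchanger): Q = ṁ_c·Cp_c·(T_c,out − T_c,in)
ṁ_c = 203550 / [1.71 × (75.6 − 49.2)] = 4508.9 kg/h

ṁ_c = 4510 kg/h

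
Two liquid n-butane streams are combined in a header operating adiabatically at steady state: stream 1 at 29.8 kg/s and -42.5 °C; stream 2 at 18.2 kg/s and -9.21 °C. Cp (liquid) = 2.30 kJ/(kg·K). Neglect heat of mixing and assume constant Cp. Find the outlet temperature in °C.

Energy balance with Q = 0: Σ ṁᵢCp,ᵢ(T_out − Tᵢ) = 0
Σ ṁᵢCp,ᵢTᵢ = 29.8×2.30×-42.5 + 18.2×2.30×-9.21 = -3298.5
Σ ṁᵢCp,ᵢ = 29.8×2.30 + 18.2×2.30 = 110.4
T_out = -3298.5 / 110.4 = -29.878 °C

T_out = -29.9 °C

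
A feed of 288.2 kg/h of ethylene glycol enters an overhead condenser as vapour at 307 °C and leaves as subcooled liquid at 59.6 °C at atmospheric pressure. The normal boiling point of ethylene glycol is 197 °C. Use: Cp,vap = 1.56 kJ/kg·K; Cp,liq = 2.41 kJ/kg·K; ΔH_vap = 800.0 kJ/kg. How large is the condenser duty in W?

vapour 307→197 °C: -171.6 kJ/kg
condensation at 197 °C: -800 kJ/kg
liquid 197→59.6 °C: -331.13 kJ/kg
Δh = -171.6 + -800 + -331.13 = -1302.7 kJ/kg
Q = ṁ·Δh = 288.2 kg/h × -1302.7 kJ/kg = -375450 kJ/h
|Q| = 104.29 kW = 104290 W

Q_c = 104000 W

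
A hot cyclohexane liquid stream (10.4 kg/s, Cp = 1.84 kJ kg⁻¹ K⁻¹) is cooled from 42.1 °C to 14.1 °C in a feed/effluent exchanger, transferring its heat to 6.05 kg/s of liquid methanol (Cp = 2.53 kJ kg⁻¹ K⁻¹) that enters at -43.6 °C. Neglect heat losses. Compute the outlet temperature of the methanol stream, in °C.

Heat released by hot stream: Q = 10.4 × 1.84 × (42.1 − 14.1) = 535.81 kJ/s
Energy balance on cold side (adiabatic exchanger): Q = ṁ_c·Cp_c·(T_c,out − T_c,in)
T_c,out = -43.6 + 535.81/(6.05 × 2.53) = -8.5947 °C

T_c,out = -8.59 °C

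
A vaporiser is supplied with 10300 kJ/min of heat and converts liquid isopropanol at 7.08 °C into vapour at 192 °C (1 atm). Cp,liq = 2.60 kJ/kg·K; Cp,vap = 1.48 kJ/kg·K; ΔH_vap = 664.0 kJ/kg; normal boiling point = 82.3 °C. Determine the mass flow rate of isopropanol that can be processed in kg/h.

ṁ = 605 kg/h

Δh = 2.60×(82.3−7.08) + 664.0 + 1.48×(192−82.3) = 1021.9 kJ/kg
Q = 10300 kJ/min = 171.67 kJ/s = 618000 kJ/h
ṁ = Q/Δh = 618000 / 1021.9 = 604.74 kg/h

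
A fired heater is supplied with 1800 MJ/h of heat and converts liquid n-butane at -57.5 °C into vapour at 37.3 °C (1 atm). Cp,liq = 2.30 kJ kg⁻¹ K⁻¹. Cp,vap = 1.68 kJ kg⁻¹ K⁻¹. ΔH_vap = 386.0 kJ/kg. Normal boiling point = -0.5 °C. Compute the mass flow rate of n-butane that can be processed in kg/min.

ṁ = 51.7 kg/min

Δh = 2.30×(-0.5−-57.5) + 386.0 + 1.68×(37.3−-0.5) = 580.6 kJ/kg
Q = 1800 MJ/h = 500 kJ/s = 30000 kJ/min
ṁ = Q/Δh = 30000 / 580.6 = 51.67 kg/min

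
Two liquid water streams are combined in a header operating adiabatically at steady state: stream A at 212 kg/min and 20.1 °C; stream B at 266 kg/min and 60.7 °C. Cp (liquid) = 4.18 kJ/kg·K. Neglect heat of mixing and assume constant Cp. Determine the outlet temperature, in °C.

No heat crosses the boundary, so H_out = H_in.
Σ ṁᵢCp,ᵢTᵢ = 212×4.18×20.1 + 266×4.18×60.7 = 85303
Σ ṁᵢCp,ᵢ = 212×4.18 + 266×4.18 = 1998
T_out = 85303 / 1998 = 42.693 °C

T_out = 42.7 °C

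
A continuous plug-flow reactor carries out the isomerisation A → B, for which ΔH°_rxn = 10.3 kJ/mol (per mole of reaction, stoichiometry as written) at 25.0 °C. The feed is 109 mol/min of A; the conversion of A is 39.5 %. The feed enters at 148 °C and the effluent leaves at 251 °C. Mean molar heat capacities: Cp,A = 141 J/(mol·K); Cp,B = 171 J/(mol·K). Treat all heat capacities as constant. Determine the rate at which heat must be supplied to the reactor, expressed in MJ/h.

Q_in = 139 MJ/h

Extent of reaction ξ = 0.395 × 109 = 43.055 mol/min
Reaction term: ξ·ΔH°_rxn = 43.055 × 10.3 = 443.47 kJ/min
Sensible, feed 148→25 °C: -1890.4 kJ/min
Outlet flows (mol/min): A 65.945, B 43.055
Sensible, products 25→251 °C: 3765.3 kJ/min
Q = ΔH = 2318.4 kJ/min = 38.64 kW
Heat supplied = 139.1 MJ/h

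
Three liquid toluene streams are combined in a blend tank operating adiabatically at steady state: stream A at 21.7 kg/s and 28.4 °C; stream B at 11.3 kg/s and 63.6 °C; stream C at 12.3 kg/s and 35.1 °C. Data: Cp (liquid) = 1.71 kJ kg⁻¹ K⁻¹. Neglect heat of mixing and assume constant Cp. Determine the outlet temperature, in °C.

No heat crosses the boundary, so H_out = H_in.
Σ ṁᵢCp,ᵢTᵢ = 21.7×1.71×28.4 + 11.3×1.71×63.6 + 12.3×1.71×35.1 = 3021
Σ ṁᵢCp,ᵢ = 21.7×1.71 + 11.3×1.71 + 12.3×1.71 = 77.463
T_out = 3021 / 77.463 = 39 °C

T_out = 39.0 °C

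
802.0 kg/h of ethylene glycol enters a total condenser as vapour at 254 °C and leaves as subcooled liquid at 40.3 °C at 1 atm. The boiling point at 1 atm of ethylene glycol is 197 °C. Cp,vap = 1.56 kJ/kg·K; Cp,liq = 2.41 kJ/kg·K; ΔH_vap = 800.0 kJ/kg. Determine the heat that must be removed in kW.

vapour 254→197 °C: -88.92 kJ/kg
condensation at 197 °C: -800 kJ/kg
liquid 197→40.3 °C: -377.65 kJ/kg
Δh = -88.92 + -800 + -377.65 = -1266.6 kJ/kg
Q = ṁ·Δh = 802.0 kg/h × -1266.6 kJ/kg = -1.0158e+06 kJ/h
|Q| = 282.16 kW

Q_c = 282 kW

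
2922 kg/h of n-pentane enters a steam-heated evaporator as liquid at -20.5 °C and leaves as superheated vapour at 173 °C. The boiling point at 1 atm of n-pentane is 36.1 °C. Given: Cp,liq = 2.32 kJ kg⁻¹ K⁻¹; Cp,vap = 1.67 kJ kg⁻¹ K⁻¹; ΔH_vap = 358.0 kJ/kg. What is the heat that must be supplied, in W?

Q = 583000 W

liquid -20.5→36.1 °C: 131.31 kJ/kg
vaporisation at 36.1 °C: 358 kJ/kg
vapour 36.1→173 °C: 228.62 kJ/kg
Δh = 131.31 + 358 + 228.62 = 717.93 kJ/kg
Q = ṁ·Δh = 2922 kg/h × 717.93 kJ/kg = 2.0978e+06 kJ/h
|Q| = 582.72 kW = 582720 W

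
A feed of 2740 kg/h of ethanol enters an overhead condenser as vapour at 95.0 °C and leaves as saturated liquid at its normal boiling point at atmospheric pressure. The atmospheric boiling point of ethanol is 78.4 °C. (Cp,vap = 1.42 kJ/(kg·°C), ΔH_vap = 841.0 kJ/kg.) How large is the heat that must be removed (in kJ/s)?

vapour 95.0→78.4 °C: -23.572 kJ/kg
condensation at 78.4 °C: -841 kJ/kg
Δh = -23.572 + -841 = -864.57 kJ/kg
Q = ṁ·Δh = 2740 kg/h × -864.57 kJ/kg = -2.3689e+06 kJ/h
|Q| = 658.04 kW

Q_c = 658 kJ/s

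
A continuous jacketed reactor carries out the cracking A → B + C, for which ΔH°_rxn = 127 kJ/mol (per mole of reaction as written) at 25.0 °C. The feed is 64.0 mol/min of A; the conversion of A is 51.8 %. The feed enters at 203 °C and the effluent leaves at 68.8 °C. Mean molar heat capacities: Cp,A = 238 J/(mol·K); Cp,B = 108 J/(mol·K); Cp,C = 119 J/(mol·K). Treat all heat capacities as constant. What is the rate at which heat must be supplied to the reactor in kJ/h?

Q_in = 129000 kJ/h

Extent of reaction ξ = 0.518 × 64.0 = 33.152 mol/min
Reaction term: ξ·ΔH°_rxn = 33.152 × 127 = 4210.3 kJ/min
Sensible, feed 203→25 °C: -2711.3 kJ/min
Outlet flows (mol/min): A 30.848, B 33.152, C 33.152
Sensible, products 25→68.8 °C: 651.19 kJ/min
Q = ΔH = 2150.2 kJ/min = 35.837 kW
Heat supplied = 129010 kJ/h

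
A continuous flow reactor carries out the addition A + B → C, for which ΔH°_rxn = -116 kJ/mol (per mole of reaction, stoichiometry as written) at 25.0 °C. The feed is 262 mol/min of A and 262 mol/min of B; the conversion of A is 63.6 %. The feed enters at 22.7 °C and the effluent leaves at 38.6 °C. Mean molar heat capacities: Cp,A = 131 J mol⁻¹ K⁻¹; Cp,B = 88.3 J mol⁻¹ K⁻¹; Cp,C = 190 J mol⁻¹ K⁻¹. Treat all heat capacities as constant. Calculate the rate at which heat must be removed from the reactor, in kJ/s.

Q_out = 308 kJ/s

Extent of reaction ξ = 0.636 × 262 = 166.63 mol/min
Reaction term: ξ·ΔH°_rxn = 166.63 × -116 = -19329 kJ/min
Sensible, feed 22.7→25 °C: 132.15 kJ/min
Outlet flows (mol/min): A 95.368, B 95.368, C 166.63
Sensible, products 25→38.6 °C: 715.01 kJ/min
Q = ΔH = -18482 kJ/min = -308.04 kW
Heat removed = 308.04 kJ/s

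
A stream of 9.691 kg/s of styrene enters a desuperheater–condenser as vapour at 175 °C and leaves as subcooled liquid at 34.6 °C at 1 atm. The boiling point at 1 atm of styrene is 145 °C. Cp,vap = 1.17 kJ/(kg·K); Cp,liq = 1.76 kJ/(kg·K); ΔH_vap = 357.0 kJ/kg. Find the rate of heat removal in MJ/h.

vapour 175→145 °C: -35.1 kJ/kg
condensation at 145 °C: -357 kJ/kg
liquid 145→34.6 °C: -194.3 kJ/kg
Δh = -35.1 + -357 + -194.3 = -586.4 kJ/kg
Q = ṁ·Δh = 9.691 kg/s × -586.4 kJ/kg = -5682.8 kJ/s
|Q| = 5682.8 kW = 20458 MJ/h

Q_c = 20500 MJ/h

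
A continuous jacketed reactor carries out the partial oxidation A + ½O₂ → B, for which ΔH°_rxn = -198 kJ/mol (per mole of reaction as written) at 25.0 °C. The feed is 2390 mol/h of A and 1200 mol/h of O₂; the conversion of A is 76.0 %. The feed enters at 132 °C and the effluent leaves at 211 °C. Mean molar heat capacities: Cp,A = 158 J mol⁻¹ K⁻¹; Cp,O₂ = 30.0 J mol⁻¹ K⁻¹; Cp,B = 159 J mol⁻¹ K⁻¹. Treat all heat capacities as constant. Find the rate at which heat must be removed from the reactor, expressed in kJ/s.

Extent of reaction ξ = 0.760 × 2390 = 1816.4 mol/h
Reaction term: ξ·ΔH°_rxn = 1816.4 × -198 = -359650 kJ/h
Sensible, feed 132→25 °C: -44257 kJ/h
Outlet flows (mol/h): A 573.6, O₂ 291.8, B 1816.4
Sensible, products 25→211 °C: 72203 kJ/h
Q = ΔH = -331700 kJ/h = -92.139 kW
Heat removed = 92.139 kJ/s

Q_out = 92.1 kJ/s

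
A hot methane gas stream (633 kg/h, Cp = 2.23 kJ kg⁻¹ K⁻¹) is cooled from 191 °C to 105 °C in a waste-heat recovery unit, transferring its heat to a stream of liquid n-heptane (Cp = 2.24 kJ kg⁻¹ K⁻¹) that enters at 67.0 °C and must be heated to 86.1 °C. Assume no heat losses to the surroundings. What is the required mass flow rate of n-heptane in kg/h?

ṁ_c = 2840 kg/h

Heat released by hot stream: Q = 633 × 2.23 × (191 − 105) = 121400 kJ/h
Energy balance on cold side (adiabatic exchanger): Q = ṁ_c·Cp_c·(T_c,out − T_c,in)
ṁ_c = 121400 / [2.24 × (86.1 − 67.0)] = 2837.4 kg/h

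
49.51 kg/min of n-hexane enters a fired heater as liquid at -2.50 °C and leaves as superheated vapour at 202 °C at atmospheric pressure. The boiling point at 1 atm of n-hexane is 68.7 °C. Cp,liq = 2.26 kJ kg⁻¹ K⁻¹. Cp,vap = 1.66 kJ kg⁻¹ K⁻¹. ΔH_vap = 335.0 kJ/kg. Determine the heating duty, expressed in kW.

liquid -2.50→68.7 °C: 160.91 kJ/kg
vaporisation at 68.7 °C: 335 kJ/kg
vapour 68.7→202 °C: 221.28 kJ/kg
Δh = 160.91 + 335 + 221.28 = 717.19 kJ/kg
Q = ṁ·Δh = 49.51 kg/min × 717.19 kJ/kg = 35508 kJ/min
|Q| = 591.8 kW

Q = 592 kW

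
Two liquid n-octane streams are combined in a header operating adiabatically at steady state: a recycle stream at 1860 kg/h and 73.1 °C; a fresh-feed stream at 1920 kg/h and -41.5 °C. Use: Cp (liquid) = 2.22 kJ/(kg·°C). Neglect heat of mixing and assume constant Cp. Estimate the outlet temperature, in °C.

T_out = 14.9 °C

Adiabatic, steady state ⇒ Σ ṁᵢCp,ᵢ(T_out − Tᵢ) = 0
Σ ṁᵢCp,ᵢTᵢ = 1860×2.22×73.1 + 1920×2.22×-41.5 = 124950
Σ ṁᵢCp,ᵢ = 1860×2.22 + 1920×2.22 = 8391.6
T_out = 124950 / 8391.6 = 14.89 °C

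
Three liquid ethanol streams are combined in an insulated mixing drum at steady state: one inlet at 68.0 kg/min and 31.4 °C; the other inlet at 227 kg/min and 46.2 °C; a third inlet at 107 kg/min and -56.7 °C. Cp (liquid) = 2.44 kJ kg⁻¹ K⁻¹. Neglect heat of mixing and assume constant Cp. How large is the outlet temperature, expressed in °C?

Adiabatic, steady state ⇒ Σ ṁᵢCp,ᵢ(T_out − Tᵢ) = 0
Σ ṁᵢCp,ᵢTᵢ = 68.0×2.44×31.4 + 227×2.44×46.2 + 107×2.44×-56.7 = 15996
Σ ṁᵢCp,ᵢ = 68.0×2.44 + 227×2.44 + 107×2.44 = 980.88
T_out = 15996 / 980.88 = 16.308 °C

T_out = 16.3 °C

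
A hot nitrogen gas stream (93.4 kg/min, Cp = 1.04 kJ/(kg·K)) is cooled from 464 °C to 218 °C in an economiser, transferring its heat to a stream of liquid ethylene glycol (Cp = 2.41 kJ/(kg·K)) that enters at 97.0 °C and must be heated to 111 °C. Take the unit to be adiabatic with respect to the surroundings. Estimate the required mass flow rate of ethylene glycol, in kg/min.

Heat released by hot stream: Q = 93.4 × 1.04 × (464 − 218) = 23895 kJ/min
Energy balance on cold side (adiabatic exchanger): Q = ṁ_c·Cp_c·(T_c,out − T_c,in)
ṁ_c = 23895 / [2.41 × (111 − 97.0)] = 708.22 kg/min

ṁ_c = 708 kg/min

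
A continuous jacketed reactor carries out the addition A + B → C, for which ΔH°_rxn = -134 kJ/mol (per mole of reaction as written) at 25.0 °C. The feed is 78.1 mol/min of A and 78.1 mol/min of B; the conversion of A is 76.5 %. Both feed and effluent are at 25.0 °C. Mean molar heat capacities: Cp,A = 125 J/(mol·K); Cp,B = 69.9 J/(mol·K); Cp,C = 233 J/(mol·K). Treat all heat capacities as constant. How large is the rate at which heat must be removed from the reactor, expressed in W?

Extent of reaction ξ = 0.765 × 78.1 = 59.746 mol/min
Reaction term: ξ·ΔH°_rxn = 59.746 × -134 = -8006 kJ/min
Q = ΔH = -8006 kJ/min = -133.43 kW
Heat removed = 133430 W

Q_out = 133000 W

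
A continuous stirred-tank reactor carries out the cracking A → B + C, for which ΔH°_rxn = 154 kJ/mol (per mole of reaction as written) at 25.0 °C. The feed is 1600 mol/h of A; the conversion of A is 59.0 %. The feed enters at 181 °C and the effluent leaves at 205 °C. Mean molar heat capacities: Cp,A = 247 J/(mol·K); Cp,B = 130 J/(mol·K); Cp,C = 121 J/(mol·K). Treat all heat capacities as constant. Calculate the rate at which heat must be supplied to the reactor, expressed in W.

Extent of reaction ξ = 0.590 × 1600 = 944 mol/h
Reaction term: ξ·ΔH°_rxn = 944 × 154 = 145380 kJ/h
Sensible, feed 181→25 °C: -61651 kJ/h
Outlet flows (mol/h): A 656, B 944, C 944
Sensible, products 25→205 °C: 71816 kJ/h
Q = ΔH = 155540 kJ/h = 43.206 kW
Heat supplied = 43206 W

Q_in = 43200 W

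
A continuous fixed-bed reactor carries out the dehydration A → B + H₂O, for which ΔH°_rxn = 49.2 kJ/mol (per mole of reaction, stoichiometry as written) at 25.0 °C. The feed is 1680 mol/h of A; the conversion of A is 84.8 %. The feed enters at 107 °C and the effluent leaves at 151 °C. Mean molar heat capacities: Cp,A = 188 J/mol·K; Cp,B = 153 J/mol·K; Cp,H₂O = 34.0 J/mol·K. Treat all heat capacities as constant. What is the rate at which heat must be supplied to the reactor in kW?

Extent of reaction ξ = 0.848 × 1680 = 1424.6 mol/h
Reaction term: ξ·ΔH°_rxn = 1424.6 × 49.2 = 70092 kJ/h
Sensible, feed 107→25 °C: -25899 kJ/h
Outlet flows (mol/h): A 255.36, B 1424.6, H₂O 1424.6
Sensible, products 25→151 °C: 39616 kJ/h
Q = ΔH = 83810 kJ/h = 23.28 kW
Heat supplied = 23.28 kW

Q_in = 23.3 kW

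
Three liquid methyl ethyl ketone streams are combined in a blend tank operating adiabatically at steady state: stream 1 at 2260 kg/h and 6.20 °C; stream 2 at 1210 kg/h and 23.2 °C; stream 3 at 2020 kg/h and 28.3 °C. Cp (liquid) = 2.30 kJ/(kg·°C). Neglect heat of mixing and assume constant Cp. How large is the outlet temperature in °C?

Energy balance with Q = 0: Σ ṁᵢCp,ᵢ(T_out − Tᵢ) = 0
T_out = Σ ṁᵢCp,ᵢTᵢ / Σ ṁᵢCp,ᵢ
      = 228280 / 12627 = 18.078 °C

T_out = 18.1 °C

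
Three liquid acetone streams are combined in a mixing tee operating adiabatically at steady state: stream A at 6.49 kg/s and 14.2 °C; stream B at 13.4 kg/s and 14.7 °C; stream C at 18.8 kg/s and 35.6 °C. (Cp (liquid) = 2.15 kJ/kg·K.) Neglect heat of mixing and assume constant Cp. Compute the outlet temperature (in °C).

T_out = 24.8 °C

No heat crosses the boundary, so H_out = H_in.
Σ ṁᵢCp,ᵢTᵢ = 6.49×2.15×14.2 + 13.4×2.15×14.7 + 18.8×2.15×35.6 = 2060.6
Σ ṁᵢCp,ᵢ = 6.49×2.15 + 13.4×2.15 + 18.8×2.15 = 83.183
T_out = 2060.6 / 83.183 = 24.772 °C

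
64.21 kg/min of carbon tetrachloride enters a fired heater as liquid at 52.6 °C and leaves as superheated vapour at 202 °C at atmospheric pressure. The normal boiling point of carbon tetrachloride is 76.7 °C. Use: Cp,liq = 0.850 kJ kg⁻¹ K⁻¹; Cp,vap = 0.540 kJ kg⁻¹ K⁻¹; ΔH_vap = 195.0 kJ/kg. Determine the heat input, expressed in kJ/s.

Q = 303 kJ/s

liquid 52.6→76.7 °C: 20.485 kJ/kg
vaporisation at 76.7 °C: 195 kJ/kg
vapour 76.7→202 °C: 67.662 kJ/kg
Δh = 20.485 + 195 + 67.662 = 283.15 kJ/kg
Q = ṁ·Δh = 64.21 kg/min × 283.15 kJ/kg = 18181 kJ/min
|Q| = 303.01 kW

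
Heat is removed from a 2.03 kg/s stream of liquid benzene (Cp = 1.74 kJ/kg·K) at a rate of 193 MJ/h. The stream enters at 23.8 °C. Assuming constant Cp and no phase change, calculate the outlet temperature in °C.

Q = 193 MJ/h = 53.611 kJ/s
ΔT = Q/(ṁ·Cp) = 53.611/(2.03×1.74) = 15.178 K
T_out = 23.8 − 15.178 = 8.6222 °C

T_out = 8.62 °C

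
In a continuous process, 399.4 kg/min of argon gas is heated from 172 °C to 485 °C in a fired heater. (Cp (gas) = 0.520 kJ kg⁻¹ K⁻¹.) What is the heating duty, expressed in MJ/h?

Q = ṁ·Cp·ΔT = 399.4 × 0.520 × (485 − 172) = 65006 kJ/min
Converting: 65006 / 60 s = 1083.4 kW
Heating duty = 3900.4 MJ/h

Q = 3900 MJ/h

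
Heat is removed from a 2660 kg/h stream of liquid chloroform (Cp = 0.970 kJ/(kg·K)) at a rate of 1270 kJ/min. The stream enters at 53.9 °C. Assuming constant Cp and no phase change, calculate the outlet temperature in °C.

T_out = 24.4 °C

Q = 1270 kJ/min = 76200 kJ/h
ΔT = Q/(ṁ·Cp) = 76200/(2660×0.970) = 29.533 K
T_out = 53.9 − 29.533 = 24.367 °C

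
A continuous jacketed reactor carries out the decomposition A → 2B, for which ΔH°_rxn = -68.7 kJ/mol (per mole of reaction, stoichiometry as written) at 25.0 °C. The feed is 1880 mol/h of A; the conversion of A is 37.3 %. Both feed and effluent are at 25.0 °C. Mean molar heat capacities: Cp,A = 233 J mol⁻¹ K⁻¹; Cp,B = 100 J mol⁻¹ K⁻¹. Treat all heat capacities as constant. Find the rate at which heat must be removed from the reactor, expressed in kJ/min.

Extent of reaction ξ = 0.373 × 1880 = 701.24 mol/h
Reaction term: ξ·ΔH°_rxn = 701.24 × -68.7 = -48175 kJ/h
Q = ΔH = -48175 kJ/h = -13.382 kW
Heat removed = 802.92 kJ/min

Q_out = 803 kJ/min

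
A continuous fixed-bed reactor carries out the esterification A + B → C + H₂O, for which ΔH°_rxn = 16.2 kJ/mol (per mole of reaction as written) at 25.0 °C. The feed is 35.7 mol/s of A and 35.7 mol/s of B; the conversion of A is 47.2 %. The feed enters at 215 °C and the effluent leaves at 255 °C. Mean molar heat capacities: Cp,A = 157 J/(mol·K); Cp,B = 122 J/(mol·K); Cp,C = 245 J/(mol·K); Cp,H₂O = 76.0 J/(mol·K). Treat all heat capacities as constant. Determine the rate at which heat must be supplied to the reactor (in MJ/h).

Q_in = 3000 MJ/h

Extent of reaction ξ = 0.472 × 35.7 = 16.85 mol/s
Reaction term: ξ·ΔH°_rxn = 16.85 × 16.2 = 272.98 kJ/s
Sensible, feed 215→25 °C: -1892.5 kJ/s
Outlet flows (mol/s): A 18.85, B 18.85, C 16.85, H₂O 16.85
Sensible, products 25→255 °C: 2453.6 kJ/s
Q = ΔH = 834.16 kJ/s = 834.16 kW
Heat supplied = 3003 MJ/h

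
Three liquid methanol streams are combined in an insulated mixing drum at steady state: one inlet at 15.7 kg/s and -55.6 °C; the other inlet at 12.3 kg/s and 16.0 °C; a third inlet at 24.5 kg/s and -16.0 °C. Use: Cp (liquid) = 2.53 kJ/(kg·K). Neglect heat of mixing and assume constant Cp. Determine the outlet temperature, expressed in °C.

T_out = -20.3 °C

Adiabatic, steady state ⇒ Σ ṁᵢCp,ᵢ(T_out − Tᵢ) = 0
Σ ṁᵢCp,ᵢTᵢ = 15.7×2.53×-55.6 + 12.3×2.53×16.0 + 24.5×2.53×-16.0 = -2702.3
Σ ṁᵢCp,ᵢ = 15.7×2.53 + 12.3×2.53 + 24.5×2.53 = 132.82
T_out = -2702.3 / 132.82 = -20.345 °C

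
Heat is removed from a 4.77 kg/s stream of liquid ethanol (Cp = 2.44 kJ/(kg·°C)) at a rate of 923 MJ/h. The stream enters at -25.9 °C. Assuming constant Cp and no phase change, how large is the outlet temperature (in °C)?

Q = 923 MJ/h = 256.39 kJ/s
ΔT = Q/(ṁ·Cp) = 256.39/(4.77×2.44) = 22.029 K
T_out = -25.9 − 22.029 = -47.929 °C

T_out = -47.9 °C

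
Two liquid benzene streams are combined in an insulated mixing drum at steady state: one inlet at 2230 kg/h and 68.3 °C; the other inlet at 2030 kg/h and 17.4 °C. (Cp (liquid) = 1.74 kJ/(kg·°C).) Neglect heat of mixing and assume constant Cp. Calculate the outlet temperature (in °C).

No heat crosses the boundary, so H_out = H_in.
T_out = Σ ṁᵢCp,ᵢTᵢ / Σ ṁᵢCp,ᵢ
      = 326480 / 7412.4 = 44.045 °C

T_out = 44.0 °C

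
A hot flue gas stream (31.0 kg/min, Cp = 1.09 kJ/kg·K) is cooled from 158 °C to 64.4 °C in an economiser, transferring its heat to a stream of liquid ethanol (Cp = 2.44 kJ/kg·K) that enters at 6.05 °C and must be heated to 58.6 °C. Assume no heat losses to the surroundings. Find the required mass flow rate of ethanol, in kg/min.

Heat released by hot stream: Q = 31.0 × 1.09 × (158 − 64.4) = 3162.7 kJ/min
Energy balance on cold side (adiabatic exchanger): Q = ṁ_c·Cp_c·(T_c,out − T_c,in)
ṁ_c = 3162.7 / [2.44 × (58.6 − 6.05)] = 24.666 kg/min

ṁ_c = 24.7 kg/min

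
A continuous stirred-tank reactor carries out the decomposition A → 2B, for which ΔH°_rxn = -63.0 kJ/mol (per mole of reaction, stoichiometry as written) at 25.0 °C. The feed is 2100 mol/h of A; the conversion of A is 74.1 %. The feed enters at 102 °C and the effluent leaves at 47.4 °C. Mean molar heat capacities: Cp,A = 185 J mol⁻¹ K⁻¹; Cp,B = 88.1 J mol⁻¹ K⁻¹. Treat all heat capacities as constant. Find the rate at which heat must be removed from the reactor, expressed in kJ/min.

Extent of reaction ξ = 0.741 × 2100 = 1556.1 mol/h
Reaction term: ξ·ΔH°_rxn = 1556.1 × -63.0 = -98034 kJ/h
Sensible, feed 102→25 °C: -29914 kJ/h
Outlet flows (mol/h): A 543.9, B 3112.2
Sensible, products 25→47.4 °C: 8395.7 kJ/h
Q = ΔH = -119550 kJ/h = -33.209 kW
Heat removed = 1992.6 kJ/min

Q_out = 1990 kJ/min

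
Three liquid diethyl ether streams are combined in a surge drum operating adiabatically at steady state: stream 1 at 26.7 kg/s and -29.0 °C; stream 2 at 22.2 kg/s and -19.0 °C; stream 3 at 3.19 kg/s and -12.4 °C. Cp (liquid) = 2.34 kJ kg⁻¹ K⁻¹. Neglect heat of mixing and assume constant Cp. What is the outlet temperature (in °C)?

No heat crosses the boundary, so H_out = H_in.
T_out = Σ ṁᵢCp,ᵢTᵢ / Σ ṁᵢCp,ᵢ
      = -2891.4 / 121.89 = -23.722 °C

T_out = -23.7 °C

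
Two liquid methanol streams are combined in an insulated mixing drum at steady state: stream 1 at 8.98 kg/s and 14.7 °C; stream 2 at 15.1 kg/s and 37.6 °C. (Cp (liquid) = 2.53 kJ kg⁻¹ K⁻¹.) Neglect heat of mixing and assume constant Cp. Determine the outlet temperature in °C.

Adiabatic, steady state ⇒ Σ ṁᵢCp,ᵢ(T_out − Tᵢ) = 0
Σ ṁᵢCp,ᵢTᵢ = 8.98×2.53×14.7 + 15.1×2.53×37.6 = 1770.4
Σ ṁᵢCp,ᵢ = 8.98×2.53 + 15.1×2.53 = 60.922
T_out = 1770.4 / 60.922 = 29.06 °C

T_out = 29.1 °C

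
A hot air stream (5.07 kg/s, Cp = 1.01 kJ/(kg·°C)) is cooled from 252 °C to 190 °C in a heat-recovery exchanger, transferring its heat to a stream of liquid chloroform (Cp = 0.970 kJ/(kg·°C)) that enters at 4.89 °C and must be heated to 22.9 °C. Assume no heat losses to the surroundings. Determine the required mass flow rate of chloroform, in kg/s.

ṁ_c = 18.2 kg/s

Heat released by hot stream: Q = 5.07 × 1.01 × (252 − 190) = 317.48 kJ/s
Energy balance on cold side (adiabatic exchanger): Q = ṁ_c·Cp_c·(T_c,out − T_c,in)
ṁ_c = 317.48 / [0.970 × (22.9 − 4.89)] = 18.173 kg/s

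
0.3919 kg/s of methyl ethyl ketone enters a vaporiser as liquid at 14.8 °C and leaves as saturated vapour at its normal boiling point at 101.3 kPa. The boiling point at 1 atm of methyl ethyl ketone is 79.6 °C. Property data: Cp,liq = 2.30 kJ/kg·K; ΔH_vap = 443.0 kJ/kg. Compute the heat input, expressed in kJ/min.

Q = 13900 kJ/min

liquid 14.8→79.6 °C: 149.04 kJ/kg
vaporisation at 79.6 °C: 443 kJ/kg
Δh = 149.04 + 443 = 592.04 kJ/kg
Q = ṁ·Δh = 0.3919 kg/s × 592.04 kJ/kg = 232.02 kJ/s
|Q| = 232.02 kW = 13921 kJ/min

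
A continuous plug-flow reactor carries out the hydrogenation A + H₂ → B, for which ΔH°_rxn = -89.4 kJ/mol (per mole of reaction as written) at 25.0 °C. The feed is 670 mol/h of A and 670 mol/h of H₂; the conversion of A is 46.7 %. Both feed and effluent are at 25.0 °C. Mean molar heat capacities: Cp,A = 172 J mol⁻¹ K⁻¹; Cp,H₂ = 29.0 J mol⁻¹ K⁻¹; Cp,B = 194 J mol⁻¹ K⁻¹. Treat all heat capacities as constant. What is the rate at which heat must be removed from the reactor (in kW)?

Q_out = 7.77 kW

Extent of reaction ξ = 0.467 × 670 = 312.89 mol/h
Reaction term: ξ·ΔH°_rxn = 312.89 × -89.4 = -27972 kJ/h
Q = ΔH = -27972 kJ/h = -7.7701 kW
Heat removed = 7.7701 kW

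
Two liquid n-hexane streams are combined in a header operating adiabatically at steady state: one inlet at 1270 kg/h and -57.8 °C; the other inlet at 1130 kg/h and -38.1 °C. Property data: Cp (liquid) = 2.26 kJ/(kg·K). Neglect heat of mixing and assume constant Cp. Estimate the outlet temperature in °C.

Adiabatic, steady state ⇒ Σ ṁᵢCp,ᵢ(T_out − Tᵢ) = 0
T_out = Σ ṁᵢCp,ᵢTᵢ / Σ ṁᵢCp,ᵢ
      = -263200 / 5424 = -48.525 °C

T_out = -48.5 °C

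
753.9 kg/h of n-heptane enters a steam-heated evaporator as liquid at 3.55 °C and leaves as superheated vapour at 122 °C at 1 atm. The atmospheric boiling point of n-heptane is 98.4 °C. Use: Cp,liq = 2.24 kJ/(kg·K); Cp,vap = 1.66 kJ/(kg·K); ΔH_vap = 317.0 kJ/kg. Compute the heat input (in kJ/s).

liquid 3.55→98.4 °C: 212.46 kJ/kg
vaporisation at 98.4 °C: 317 kJ/kg
vapour 98.4→122 °C: 39.176 kJ/kg
Δh = 212.46 + 317 + 39.176 = 568.64 kJ/kg
Q = ṁ·Δh = 753.9 kg/h × 568.64 kJ/kg = 428700 kJ/h
|Q| = 119.08 kW

Q = 119 kJ/s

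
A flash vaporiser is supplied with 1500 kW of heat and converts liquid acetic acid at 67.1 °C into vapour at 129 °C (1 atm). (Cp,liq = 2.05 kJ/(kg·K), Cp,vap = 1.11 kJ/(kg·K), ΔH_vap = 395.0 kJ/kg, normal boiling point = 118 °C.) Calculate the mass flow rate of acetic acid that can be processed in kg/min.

ṁ = 176 kg/min

Δh = 2.05×(118−67.1) + 395.0 + 1.11×(129−118) = 511.56 kJ/kg
Q = 1500 kW = 1500 kJ/s = 90000 kJ/min
ṁ = Q/Δh = 90000 / 511.56 = 175.93 kg/min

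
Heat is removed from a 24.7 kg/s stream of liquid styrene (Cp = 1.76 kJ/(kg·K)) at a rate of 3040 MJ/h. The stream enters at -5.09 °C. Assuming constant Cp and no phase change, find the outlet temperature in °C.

T_out = -24.5 °C

Q = 3040 MJ/h = 844.44 kJ/s
ΔT = Q/(ṁ·Cp) = 844.44/(24.7×1.76) = 19.425 K
T_out = -5.09 − 19.425 = -24.515 °C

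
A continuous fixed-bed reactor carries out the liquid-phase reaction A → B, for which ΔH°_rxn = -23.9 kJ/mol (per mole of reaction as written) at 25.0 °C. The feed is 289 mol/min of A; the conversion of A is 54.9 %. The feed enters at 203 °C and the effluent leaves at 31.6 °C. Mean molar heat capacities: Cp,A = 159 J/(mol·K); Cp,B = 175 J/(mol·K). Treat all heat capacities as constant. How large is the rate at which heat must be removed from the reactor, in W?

Q_out = 194000 W

Extent of reaction ξ = 0.549 × 289 = 158.66 mol/min
Reaction term: ξ·ΔH°_rxn = 158.66 × -23.9 = -3792 kJ/min
Sensible, feed 203→25 °C: -8179.3 kJ/min
Outlet flows (mol/min): A 130.34, B 158.66
Sensible, products 25→31.6 °C: 320.03 kJ/min
Q = ΔH = -11651 kJ/min = -194.19 kW
Heat removed = 194190 W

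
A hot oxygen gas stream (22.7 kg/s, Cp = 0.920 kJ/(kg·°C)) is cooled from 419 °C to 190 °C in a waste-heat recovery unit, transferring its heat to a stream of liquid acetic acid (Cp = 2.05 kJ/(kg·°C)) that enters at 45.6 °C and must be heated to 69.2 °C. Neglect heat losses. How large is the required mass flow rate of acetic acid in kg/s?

ṁ_c = 98.9 kg/s

Heat released by hot stream: Q = 22.7 × 0.920 × (419 − 190) = 4782.4 kJ/s
Energy balance on cold side (adiabatic exchanger): Q = ṁ_c·Cp_c·(T_c,out − T_c,in)
ṁ_c = 4782.4 / [2.05 × (69.2 − 45.6)] = 98.852 kg/s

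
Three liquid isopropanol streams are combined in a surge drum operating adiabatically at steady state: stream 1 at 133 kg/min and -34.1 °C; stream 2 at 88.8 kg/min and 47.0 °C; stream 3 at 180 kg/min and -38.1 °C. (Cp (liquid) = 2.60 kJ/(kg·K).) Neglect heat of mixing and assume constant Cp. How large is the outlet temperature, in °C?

T_out = -18.0 °C

Adiabatic, steady state ⇒ Σ ṁᵢCp,ᵢ(T_out − Tᵢ) = 0
Σ ṁᵢCp,ᵢTᵢ = 133×2.60×-34.1 + 88.8×2.60×47.0 + 180×2.60×-38.1 = -18771
Σ ṁᵢCp,ᵢ = 133×2.60 + 88.8×2.60 + 180×2.60 = 1044.7
T_out = -18771 / 1044.7 = -17.968 °C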